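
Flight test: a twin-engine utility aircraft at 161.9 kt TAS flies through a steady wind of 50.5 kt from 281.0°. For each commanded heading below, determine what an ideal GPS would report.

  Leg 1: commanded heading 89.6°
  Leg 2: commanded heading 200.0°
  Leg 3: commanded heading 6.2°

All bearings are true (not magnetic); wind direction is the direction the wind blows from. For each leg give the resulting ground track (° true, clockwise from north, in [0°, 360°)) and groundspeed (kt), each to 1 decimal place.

Leg 1: track=92.3°, groundspeed=211.6 kt
Leg 2: track=182.1°, groundspeed=161.9 kt
Leg 3: track=23.9°, groundspeed=165.5 kt

Leg 1: heading 89.6°; drift +2.7° → track 92.3°, groundspeed 211.6 kt
Leg 2: heading 200.0°; drift -17.9° → track 182.1°, groundspeed 161.9 kt
Leg 3: heading 6.2°; drift +17.7° → track 23.9°, groundspeed 165.5 kt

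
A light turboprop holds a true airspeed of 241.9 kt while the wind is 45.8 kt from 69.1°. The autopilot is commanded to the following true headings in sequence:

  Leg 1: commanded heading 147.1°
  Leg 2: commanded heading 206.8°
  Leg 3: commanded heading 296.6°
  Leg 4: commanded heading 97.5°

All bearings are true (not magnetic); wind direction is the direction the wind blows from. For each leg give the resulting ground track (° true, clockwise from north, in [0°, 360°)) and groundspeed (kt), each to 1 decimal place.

Leg 1: track=158.0°, groundspeed=236.7 kt
Leg 2: track=213.2°, groundspeed=277.5 kt
Leg 3: track=289.5°, groundspeed=274.9 kt
Leg 4: track=103.7°, groundspeed=202.8 kt

Leg 1: heading 147.1°; drift +10.9° → track 158.0°, groundspeed 236.7 kt
Leg 2: heading 206.8°; drift +6.4° → track 213.2°, groundspeed 277.5 kt
Leg 3: heading 296.6°; drift -7.1° → track 289.5°, groundspeed 274.9 kt
Leg 4: heading 97.5°; drift +6.2° → track 103.7°, groundspeed 202.8 kt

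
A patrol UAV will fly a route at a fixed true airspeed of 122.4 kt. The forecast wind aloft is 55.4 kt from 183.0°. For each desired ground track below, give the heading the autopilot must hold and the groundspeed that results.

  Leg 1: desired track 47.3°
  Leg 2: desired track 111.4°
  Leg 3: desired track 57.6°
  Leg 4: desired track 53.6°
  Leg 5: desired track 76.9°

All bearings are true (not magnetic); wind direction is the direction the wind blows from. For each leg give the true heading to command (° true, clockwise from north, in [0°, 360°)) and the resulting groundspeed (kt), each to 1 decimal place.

Leg 1: desired track 47.3°; wind correction +18.4° → command heading 65.7°, groundspeed 155.8 kt
Leg 2: desired track 111.4°; wind correction +25.4° → command heading 136.8°, groundspeed 93.0 kt
Leg 3: desired track 57.6°; wind correction +21.7° → command heading 79.3°, groundspeed 145.9 kt
Leg 4: desired track 53.6°; wind correction +20.5° → command heading 74.1°, groundspeed 149.8 kt
Leg 5: desired track 76.9°; wind correction +25.8° → command heading 102.7°, groundspeed 125.6 kt

Leg 1: heading=65.7°, groundspeed=155.8 kt
Leg 2: heading=136.8°, groundspeed=93.0 kt
Leg 3: heading=79.3°, groundspeed=145.9 kt
Leg 4: heading=74.1°, groundspeed=149.8 kt
Leg 5: heading=102.7°, groundspeed=125.6 kt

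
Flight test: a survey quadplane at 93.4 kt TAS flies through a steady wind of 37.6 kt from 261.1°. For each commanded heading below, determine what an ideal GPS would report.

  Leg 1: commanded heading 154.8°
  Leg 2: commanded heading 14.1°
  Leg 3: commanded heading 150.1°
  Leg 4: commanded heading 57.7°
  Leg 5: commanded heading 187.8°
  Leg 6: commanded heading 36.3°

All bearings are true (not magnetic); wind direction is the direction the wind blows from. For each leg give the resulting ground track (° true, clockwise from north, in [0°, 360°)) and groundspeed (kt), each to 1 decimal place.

Leg 1: heading 154.8°; drift -19.1° → track 135.7°, groundspeed 110.0 kt
Leg 2: heading 14.1°; drift +17.8° → track 31.9°, groundspeed 113.5 kt
Leg 3: heading 150.1°; drift -18.2° → track 131.9°, groundspeed 112.5 kt
Leg 4: heading 57.7°; drift +6.7° → track 64.4°, groundspeed 128.8 kt
Leg 5: heading 187.8°; drift -23.6° → track 164.2°, groundspeed 90.1 kt
Leg 6: heading 36.3°; drift +12.4° → track 48.7°, groundspeed 123.0 kt

Leg 1: track=135.7°, groundspeed=110.0 kt
Leg 2: track=31.9°, groundspeed=113.5 kt
Leg 3: track=131.9°, groundspeed=112.5 kt
Leg 4: track=64.4°, groundspeed=128.8 kt
Leg 5: track=164.2°, groundspeed=90.1 kt
Leg 6: track=48.7°, groundspeed=123.0 kt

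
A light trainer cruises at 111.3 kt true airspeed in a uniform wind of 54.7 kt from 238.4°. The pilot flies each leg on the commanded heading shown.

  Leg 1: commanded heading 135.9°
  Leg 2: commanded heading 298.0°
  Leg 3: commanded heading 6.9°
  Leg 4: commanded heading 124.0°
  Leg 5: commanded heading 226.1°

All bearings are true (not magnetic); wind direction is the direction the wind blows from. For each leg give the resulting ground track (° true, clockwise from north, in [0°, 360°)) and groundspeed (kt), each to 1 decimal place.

Leg 1: heading 135.9°; drift -23.4° → track 112.5°, groundspeed 134.2 kt
Leg 2: heading 298.0°; drift +29.4° → track 327.4°, groundspeed 96.0 kt
Leg 3: heading 6.9°; drift +16.4° → track 23.3°, groundspeed 151.5 kt
Leg 4: heading 124.0°; drift -20.4° → track 103.6°, groundspeed 142.9 kt
Leg 5: heading 226.1°; drift -11.4° → track 214.7°, groundspeed 59.0 kt

Leg 1: track=112.5°, groundspeed=134.2 kt
Leg 2: track=327.4°, groundspeed=96.0 kt
Leg 3: track=23.3°, groundspeed=151.5 kt
Leg 4: track=103.6°, groundspeed=142.9 kt
Leg 5: track=214.7°, groundspeed=59.0 kt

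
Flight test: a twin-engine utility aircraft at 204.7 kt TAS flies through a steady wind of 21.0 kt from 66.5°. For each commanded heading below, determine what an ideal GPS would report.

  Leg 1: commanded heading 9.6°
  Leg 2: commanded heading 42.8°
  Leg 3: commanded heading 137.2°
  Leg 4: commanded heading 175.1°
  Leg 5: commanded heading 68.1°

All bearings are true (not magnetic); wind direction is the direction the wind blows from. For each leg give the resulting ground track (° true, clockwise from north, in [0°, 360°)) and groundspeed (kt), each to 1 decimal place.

Leg 1: heading 9.6°; drift -5.2° → track 4.4°, groundspeed 194.0 kt
Leg 2: heading 42.8°; drift -2.6° → track 40.2°, groundspeed 185.7 kt
Leg 3: heading 137.2°; drift +5.7° → track 142.9°, groundspeed 198.7 kt
Leg 4: heading 175.1°; drift +5.4° → track 180.5°, groundspeed 212.3 kt
Leg 5: heading 68.1°; drift +0.2° → track 68.3°, groundspeed 183.7 kt

Leg 1: track=4.4°, groundspeed=194.0 kt
Leg 2: track=40.2°, groundspeed=185.7 kt
Leg 3: track=142.9°, groundspeed=198.7 kt
Leg 4: track=180.5°, groundspeed=212.3 kt
Leg 5: track=68.3°, groundspeed=183.7 kt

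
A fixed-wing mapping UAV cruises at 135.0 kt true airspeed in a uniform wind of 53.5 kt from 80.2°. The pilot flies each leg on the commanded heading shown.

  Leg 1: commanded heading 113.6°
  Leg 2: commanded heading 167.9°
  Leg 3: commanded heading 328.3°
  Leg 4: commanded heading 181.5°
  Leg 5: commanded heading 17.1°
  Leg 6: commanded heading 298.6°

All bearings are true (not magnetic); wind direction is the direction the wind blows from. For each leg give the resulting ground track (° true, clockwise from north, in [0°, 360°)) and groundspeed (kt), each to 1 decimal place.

Leg 1: track=131.7°, groundspeed=95.0 kt
Leg 2: track=189.8°, groundspeed=143.2 kt
Leg 3: track=310.5°, groundspeed=162.7 kt
Leg 4: track=201.3°, groundspeed=154.7 kt
Leg 5: track=353.8°, groundspeed=120.6 kt
Leg 6: track=288.0°, groundspeed=180.0 kt

Leg 1: heading 113.6°; drift +18.1° → track 131.7°, groundspeed 95.0 kt
Leg 2: heading 167.9°; drift +21.9° → track 189.8°, groundspeed 143.2 kt
Leg 3: heading 328.3°; drift -17.8° → track 310.5°, groundspeed 162.7 kt
Leg 4: heading 181.5°; drift +19.8° → track 201.3°, groundspeed 154.7 kt
Leg 5: heading 17.1°; drift -23.3° → track 353.8°, groundspeed 120.6 kt
Leg 6: heading 298.6°; drift -10.6° → track 288.0°, groundspeed 180.0 kt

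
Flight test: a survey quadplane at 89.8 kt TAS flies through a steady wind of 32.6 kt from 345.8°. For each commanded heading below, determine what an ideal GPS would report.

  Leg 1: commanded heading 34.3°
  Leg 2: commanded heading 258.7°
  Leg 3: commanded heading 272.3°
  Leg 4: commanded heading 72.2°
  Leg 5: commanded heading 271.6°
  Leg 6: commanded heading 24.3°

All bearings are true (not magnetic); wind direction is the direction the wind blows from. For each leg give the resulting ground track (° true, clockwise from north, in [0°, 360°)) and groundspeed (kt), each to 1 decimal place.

Leg 1: heading 34.3°; drift +19.7° → track 54.0°, groundspeed 72.4 kt
Leg 2: heading 258.7°; drift -20.3° → track 238.4°, groundspeed 94.0 kt
Leg 3: heading 272.3°; drift -21.2° → track 251.1°, groundspeed 86.4 kt
Leg 4: heading 72.2°; drift +20.3° → track 92.5°, groundspeed 93.6 kt
Leg 5: heading 271.6°; drift -21.2° → track 250.4°, groundspeed 86.8 kt
Leg 6: heading 24.3°; drift +17.5° → track 41.8°, groundspeed 67.4 kt

Leg 1: track=54.0°, groundspeed=72.4 kt
Leg 2: track=238.4°, groundspeed=94.0 kt
Leg 3: track=251.1°, groundspeed=86.4 kt
Leg 4: track=92.5°, groundspeed=93.6 kt
Leg 5: track=250.4°, groundspeed=86.8 kt
Leg 6: track=41.8°, groundspeed=67.4 kt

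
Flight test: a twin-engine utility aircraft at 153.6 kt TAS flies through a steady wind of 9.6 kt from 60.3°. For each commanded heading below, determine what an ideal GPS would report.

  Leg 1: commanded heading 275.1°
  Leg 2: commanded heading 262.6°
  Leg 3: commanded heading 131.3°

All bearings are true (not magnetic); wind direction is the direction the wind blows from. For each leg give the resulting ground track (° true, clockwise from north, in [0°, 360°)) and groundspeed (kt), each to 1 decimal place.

Leg 1: heading 275.1°; drift -1.9° → track 273.2°, groundspeed 161.6 kt
Leg 2: heading 262.6°; drift -1.3° → track 261.3°, groundspeed 162.5 kt
Leg 3: heading 131.3°; drift +3.5° → track 134.8°, groundspeed 150.7 kt

Leg 1: track=273.2°, groundspeed=161.6 kt
Leg 2: track=261.3°, groundspeed=162.5 kt
Leg 3: track=134.8°, groundspeed=150.7 kt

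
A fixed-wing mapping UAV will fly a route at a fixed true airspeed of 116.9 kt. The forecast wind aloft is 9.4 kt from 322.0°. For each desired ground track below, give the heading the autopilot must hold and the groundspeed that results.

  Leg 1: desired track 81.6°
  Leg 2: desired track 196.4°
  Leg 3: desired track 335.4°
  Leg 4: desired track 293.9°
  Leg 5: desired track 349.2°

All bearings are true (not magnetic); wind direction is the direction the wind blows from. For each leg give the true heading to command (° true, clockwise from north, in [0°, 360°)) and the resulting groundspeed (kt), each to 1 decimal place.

Leg 1: desired track 81.6°; wind correction -4.0° → command heading 77.6°, groundspeed 121.3 kt
Leg 2: desired track 196.4°; wind correction +3.7° → command heading 200.1°, groundspeed 122.1 kt
Leg 3: desired track 335.4°; wind correction -1.1° → command heading 334.3°, groundspeed 107.7 kt
Leg 4: desired track 293.9°; wind correction +2.2° → command heading 296.1°, groundspeed 108.5 kt
Leg 5: desired track 349.2°; wind correction -2.1° → command heading 347.1°, groundspeed 108.5 kt

Leg 1: heading=77.6°, groundspeed=121.3 kt
Leg 2: heading=200.1°, groundspeed=122.1 kt
Leg 3: heading=334.3°, groundspeed=107.7 kt
Leg 4: heading=296.1°, groundspeed=108.5 kt
Leg 5: heading=347.1°, groundspeed=108.5 kt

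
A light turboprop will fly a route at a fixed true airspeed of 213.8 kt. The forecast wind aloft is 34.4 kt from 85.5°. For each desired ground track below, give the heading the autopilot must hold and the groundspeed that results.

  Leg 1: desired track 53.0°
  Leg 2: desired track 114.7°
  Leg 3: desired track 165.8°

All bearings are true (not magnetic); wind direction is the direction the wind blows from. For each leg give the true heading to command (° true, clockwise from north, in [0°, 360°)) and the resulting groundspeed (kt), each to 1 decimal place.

Leg 1: heading=58.0°, groundspeed=184.0 kt
Leg 2: heading=110.2°, groundspeed=183.1 kt
Leg 3: heading=156.7°, groundspeed=205.3 kt

Leg 1: desired track 53.0°; wind correction +5.0° → command heading 58.0°, groundspeed 184.0 kt
Leg 2: desired track 114.7°; wind correction -4.5° → command heading 110.2°, groundspeed 183.1 kt
Leg 3: desired track 165.8°; wind correction -9.1° → command heading 156.7°, groundspeed 205.3 kt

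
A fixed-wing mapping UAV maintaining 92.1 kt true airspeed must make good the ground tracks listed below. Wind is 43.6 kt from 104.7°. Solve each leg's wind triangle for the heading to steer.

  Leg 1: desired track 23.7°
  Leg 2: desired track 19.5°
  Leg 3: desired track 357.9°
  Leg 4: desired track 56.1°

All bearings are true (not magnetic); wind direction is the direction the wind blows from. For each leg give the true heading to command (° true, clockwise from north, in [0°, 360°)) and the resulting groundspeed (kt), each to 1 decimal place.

Leg 1: heading=51.6°, groundspeed=74.6 kt
Leg 2: heading=47.6°, groundspeed=77.6 kt
Leg 3: heading=24.8°, groundspeed=94.7 kt
Leg 4: heading=76.9°, groundspeed=57.3 kt

Leg 1: desired track 23.7°; wind correction +27.9° → command heading 51.6°, groundspeed 74.6 kt
Leg 2: desired track 19.5°; wind correction +28.1° → command heading 47.6°, groundspeed 77.6 kt
Leg 3: desired track 357.9°; wind correction +26.9° → command heading 24.8°, groundspeed 94.7 kt
Leg 4: desired track 56.1°; wind correction +20.8° → command heading 76.9°, groundspeed 57.3 kt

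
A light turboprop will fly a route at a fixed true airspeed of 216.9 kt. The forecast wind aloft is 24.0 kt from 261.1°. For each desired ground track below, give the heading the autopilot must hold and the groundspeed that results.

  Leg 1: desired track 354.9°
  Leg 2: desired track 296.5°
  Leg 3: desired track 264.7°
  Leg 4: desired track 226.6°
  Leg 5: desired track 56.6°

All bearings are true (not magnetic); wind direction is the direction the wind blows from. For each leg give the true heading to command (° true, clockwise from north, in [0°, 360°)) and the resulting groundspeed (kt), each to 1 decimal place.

Leg 1: heading=348.6°, groundspeed=217.2 kt
Leg 2: heading=292.8°, groundspeed=196.9 kt
Leg 3: heading=264.3°, groundspeed=192.9 kt
Leg 4: heading=230.2°, groundspeed=196.7 kt
Leg 5: heading=54.0°, groundspeed=238.5 kt

Leg 1: desired track 354.9°; wind correction -6.3° → command heading 348.6°, groundspeed 217.2 kt
Leg 2: desired track 296.5°; wind correction -3.7° → command heading 292.8°, groundspeed 196.9 kt
Leg 3: desired track 264.7°; wind correction -0.4° → command heading 264.3°, groundspeed 192.9 kt
Leg 4: desired track 226.6°; wind correction +3.6° → command heading 230.2°, groundspeed 196.7 kt
Leg 5: desired track 56.6°; wind correction -2.6° → command heading 54.0°, groundspeed 238.5 kt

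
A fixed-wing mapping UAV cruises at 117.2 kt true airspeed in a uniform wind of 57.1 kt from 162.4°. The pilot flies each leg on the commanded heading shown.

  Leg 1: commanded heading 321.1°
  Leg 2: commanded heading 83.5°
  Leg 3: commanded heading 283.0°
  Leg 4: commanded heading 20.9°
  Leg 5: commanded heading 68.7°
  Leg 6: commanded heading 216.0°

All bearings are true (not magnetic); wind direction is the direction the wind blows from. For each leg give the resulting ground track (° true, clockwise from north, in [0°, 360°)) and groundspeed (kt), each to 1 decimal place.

Leg 1: heading 321.1°; drift +6.9° → track 328.0°, groundspeed 171.7 kt
Leg 2: heading 83.5°; drift -27.8° → track 55.7°, groundspeed 120.1 kt
Leg 3: heading 283.0°; drift +18.6° → track 301.6°, groundspeed 154.3 kt
Leg 4: heading 20.9°; drift -12.4° → track 8.5°, groundspeed 165.7 kt
Leg 5: heading 68.7°; drift -25.2° → track 43.5°, groundspeed 133.6 kt
Leg 6: heading 216.0°; drift +28.9° → track 244.9°, groundspeed 95.2 kt

Leg 1: track=328.0°, groundspeed=171.7 kt
Leg 2: track=55.7°, groundspeed=120.1 kt
Leg 3: track=301.6°, groundspeed=154.3 kt
Leg 4: track=8.5°, groundspeed=165.7 kt
Leg 5: track=43.5°, groundspeed=133.6 kt
Leg 6: track=244.9°, groundspeed=95.2 kt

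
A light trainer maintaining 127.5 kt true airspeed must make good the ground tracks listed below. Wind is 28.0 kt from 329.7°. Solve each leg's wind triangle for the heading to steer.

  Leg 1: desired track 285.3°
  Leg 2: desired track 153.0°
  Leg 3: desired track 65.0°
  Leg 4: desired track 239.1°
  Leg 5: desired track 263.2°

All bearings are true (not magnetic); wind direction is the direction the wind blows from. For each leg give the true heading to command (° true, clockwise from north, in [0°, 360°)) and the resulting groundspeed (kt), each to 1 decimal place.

Leg 1: desired track 285.3°; wind correction +8.8° → command heading 294.1°, groundspeed 106.0 kt
Leg 2: desired track 153.0°; wind correction +0.7° → command heading 153.7°, groundspeed 155.4 kt
Leg 3: desired track 65.0°; wind correction -12.6° → command heading 52.4°, groundspeed 127.0 kt
Leg 4: desired track 239.1°; wind correction +12.7° → command heading 251.8°, groundspeed 124.7 kt
Leg 5: desired track 263.2°; wind correction +11.6° → command heading 274.8°, groundspeed 113.7 kt

Leg 1: heading=294.1°, groundspeed=106.0 kt
Leg 2: heading=153.7°, groundspeed=155.4 kt
Leg 3: heading=52.4°, groundspeed=127.0 kt
Leg 4: heading=251.8°, groundspeed=124.7 kt
Leg 5: heading=274.8°, groundspeed=113.7 kt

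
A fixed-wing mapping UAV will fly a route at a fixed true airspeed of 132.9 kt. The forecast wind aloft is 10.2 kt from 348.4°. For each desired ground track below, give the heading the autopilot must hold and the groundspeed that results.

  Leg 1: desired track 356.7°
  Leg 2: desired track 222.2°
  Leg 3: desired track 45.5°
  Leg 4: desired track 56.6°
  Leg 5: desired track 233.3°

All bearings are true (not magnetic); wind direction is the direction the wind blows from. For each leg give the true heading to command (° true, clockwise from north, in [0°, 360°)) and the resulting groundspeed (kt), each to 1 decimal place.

Leg 1: heading=356.1°, groundspeed=122.8 kt
Leg 2: heading=225.8°, groundspeed=138.7 kt
Leg 3: heading=41.8°, groundspeed=127.1 kt
Leg 4: heading=52.5°, groundspeed=128.8 kt
Leg 5: heading=237.3°, groundspeed=136.9 kt

Leg 1: desired track 356.7°; wind correction -0.6° → command heading 356.1°, groundspeed 122.8 kt
Leg 2: desired track 222.2°; wind correction +3.6° → command heading 225.8°, groundspeed 138.7 kt
Leg 3: desired track 45.5°; wind correction -3.7° → command heading 41.8°, groundspeed 127.1 kt
Leg 4: desired track 56.6°; wind correction -4.1° → command heading 52.5°, groundspeed 128.8 kt
Leg 5: desired track 233.3°; wind correction +4.0° → command heading 237.3°, groundspeed 136.9 kt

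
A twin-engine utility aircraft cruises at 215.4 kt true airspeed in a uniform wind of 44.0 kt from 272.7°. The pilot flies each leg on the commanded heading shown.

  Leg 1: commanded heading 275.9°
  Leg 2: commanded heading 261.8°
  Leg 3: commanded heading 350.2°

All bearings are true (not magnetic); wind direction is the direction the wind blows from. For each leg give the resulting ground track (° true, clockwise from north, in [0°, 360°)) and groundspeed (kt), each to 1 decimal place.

Leg 1: heading 275.9°; drift +0.8° → track 276.7°, groundspeed 171.5 kt
Leg 2: heading 261.8°; drift -2.8° → track 259.0°, groundspeed 172.4 kt
Leg 3: heading 350.2°; drift +11.8° → track 2.0°, groundspeed 210.3 kt

Leg 1: track=276.7°, groundspeed=171.5 kt
Leg 2: track=259.0°, groundspeed=172.4 kt
Leg 3: track=2.0°, groundspeed=210.3 kt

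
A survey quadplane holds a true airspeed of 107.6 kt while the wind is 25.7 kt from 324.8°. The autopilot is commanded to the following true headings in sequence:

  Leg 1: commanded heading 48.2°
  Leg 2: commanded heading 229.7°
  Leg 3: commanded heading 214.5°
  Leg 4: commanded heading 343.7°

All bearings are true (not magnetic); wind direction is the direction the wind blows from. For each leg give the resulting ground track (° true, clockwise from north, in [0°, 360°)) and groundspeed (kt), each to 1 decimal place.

Leg 1: track=61.9°, groundspeed=107.7 kt
Leg 2: track=216.6°, groundspeed=112.8 kt
Leg 3: track=202.8°, groundspeed=119.0 kt
Leg 4: track=349.4°, groundspeed=83.7 kt

Leg 1: heading 48.2°; drift +13.7° → track 61.9°, groundspeed 107.7 kt
Leg 2: heading 229.7°; drift -13.1° → track 216.6°, groundspeed 112.8 kt
Leg 3: heading 214.5°; drift -11.7° → track 202.8°, groundspeed 119.0 kt
Leg 4: heading 343.7°; drift +5.7° → track 349.4°, groundspeed 83.7 kt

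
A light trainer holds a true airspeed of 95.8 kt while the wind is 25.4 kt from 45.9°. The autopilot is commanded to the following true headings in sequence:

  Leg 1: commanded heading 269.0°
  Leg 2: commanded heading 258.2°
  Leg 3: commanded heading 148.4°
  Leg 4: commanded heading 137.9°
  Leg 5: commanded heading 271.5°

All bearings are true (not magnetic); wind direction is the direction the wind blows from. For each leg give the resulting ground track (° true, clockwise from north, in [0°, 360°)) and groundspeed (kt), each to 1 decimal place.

Leg 1: heading 269.0°; drift -8.6° → track 260.4°, groundspeed 115.7 kt
Leg 2: heading 258.2°; drift -6.6° → track 251.6°, groundspeed 118.1 kt
Leg 3: heading 148.4°; drift +13.8° → track 162.2°, groundspeed 104.3 kt
Leg 4: heading 137.9°; drift +14.7° → track 152.6°, groundspeed 100.0 kt
Leg 5: heading 271.5°; drift -9.1° → track 262.4°, groundspeed 115.0 kt

Leg 1: track=260.4°, groundspeed=115.7 kt
Leg 2: track=251.6°, groundspeed=118.1 kt
Leg 3: track=162.2°, groundspeed=104.3 kt
Leg 4: track=152.6°, groundspeed=100.0 kt
Leg 5: track=262.4°, groundspeed=115.0 kt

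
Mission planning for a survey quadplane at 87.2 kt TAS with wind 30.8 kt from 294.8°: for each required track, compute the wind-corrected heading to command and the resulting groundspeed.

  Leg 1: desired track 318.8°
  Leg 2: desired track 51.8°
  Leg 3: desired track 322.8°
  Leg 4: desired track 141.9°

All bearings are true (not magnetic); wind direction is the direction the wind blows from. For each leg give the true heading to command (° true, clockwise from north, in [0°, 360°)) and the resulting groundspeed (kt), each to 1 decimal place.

Leg 1: heading=310.5°, groundspeed=58.2 kt
Leg 2: heading=33.5°, groundspeed=96.8 kt
Leg 3: heading=313.3°, groundspeed=58.8 kt
Leg 4: heading=151.2°, groundspeed=113.5 kt

Leg 1: desired track 318.8°; wind correction -8.3° → command heading 310.5°, groundspeed 58.2 kt
Leg 2: desired track 51.8°; wind correction -18.3° → command heading 33.5°, groundspeed 96.8 kt
Leg 3: desired track 322.8°; wind correction -9.5° → command heading 313.3°, groundspeed 58.8 kt
Leg 4: desired track 141.9°; wind correction +9.3° → command heading 151.2°, groundspeed 113.5 kt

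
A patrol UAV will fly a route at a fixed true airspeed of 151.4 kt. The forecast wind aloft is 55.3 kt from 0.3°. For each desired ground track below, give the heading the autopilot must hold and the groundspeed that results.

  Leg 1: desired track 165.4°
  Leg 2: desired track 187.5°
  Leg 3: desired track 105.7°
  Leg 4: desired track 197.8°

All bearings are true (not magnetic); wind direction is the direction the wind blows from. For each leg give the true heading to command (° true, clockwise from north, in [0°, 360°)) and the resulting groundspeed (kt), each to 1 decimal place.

Leg 1: heading=160.0°, groundspeed=204.2 kt
Leg 2: heading=190.1°, groundspeed=206.1 kt
Leg 3: heading=85.1°, groundspeed=156.4 kt
Leg 4: heading=204.1°, groundspeed=203.2 kt

Leg 1: desired track 165.4°; wind correction -5.4° → command heading 160.0°, groundspeed 204.2 kt
Leg 2: desired track 187.5°; wind correction +2.6° → command heading 190.1°, groundspeed 206.1 kt
Leg 3: desired track 105.7°; wind correction -20.6° → command heading 85.1°, groundspeed 156.4 kt
Leg 4: desired track 197.8°; wind correction +6.3° → command heading 204.1°, groundspeed 203.2 kt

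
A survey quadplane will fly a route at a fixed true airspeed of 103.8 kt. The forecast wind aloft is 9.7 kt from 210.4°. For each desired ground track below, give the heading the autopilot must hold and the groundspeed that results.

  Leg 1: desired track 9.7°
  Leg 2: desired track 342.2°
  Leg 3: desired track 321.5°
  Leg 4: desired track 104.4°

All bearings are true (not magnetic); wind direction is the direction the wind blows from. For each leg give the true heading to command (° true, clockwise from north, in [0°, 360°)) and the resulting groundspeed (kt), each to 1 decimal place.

Leg 1: heading=7.8°, groundspeed=112.8 kt
Leg 2: heading=338.2°, groundspeed=110.0 kt
Leg 3: heading=316.5°, groundspeed=106.9 kt
Leg 4: heading=109.6°, groundspeed=106.1 kt

Leg 1: desired track 9.7°; wind correction -1.9° → command heading 7.8°, groundspeed 112.8 kt
Leg 2: desired track 342.2°; wind correction -4.0° → command heading 338.2°, groundspeed 110.0 kt
Leg 3: desired track 321.5°; wind correction -5.0° → command heading 316.5°, groundspeed 106.9 kt
Leg 4: desired track 104.4°; wind correction +5.2° → command heading 109.6°, groundspeed 106.1 kt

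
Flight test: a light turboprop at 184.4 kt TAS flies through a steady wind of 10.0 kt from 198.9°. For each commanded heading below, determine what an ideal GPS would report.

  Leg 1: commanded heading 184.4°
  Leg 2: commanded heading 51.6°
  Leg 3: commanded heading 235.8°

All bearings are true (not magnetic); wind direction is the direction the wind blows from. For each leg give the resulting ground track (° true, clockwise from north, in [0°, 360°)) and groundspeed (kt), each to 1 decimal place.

Leg 1: track=183.6°, groundspeed=174.7 kt
Leg 2: track=50.0°, groundspeed=192.9 kt
Leg 3: track=237.7°, groundspeed=176.5 kt

Leg 1: heading 184.4°; drift -0.8° → track 183.6°, groundspeed 174.7 kt
Leg 2: heading 51.6°; drift -1.6° → track 50.0°, groundspeed 192.9 kt
Leg 3: heading 235.8°; drift +1.9° → track 237.7°, groundspeed 176.5 kt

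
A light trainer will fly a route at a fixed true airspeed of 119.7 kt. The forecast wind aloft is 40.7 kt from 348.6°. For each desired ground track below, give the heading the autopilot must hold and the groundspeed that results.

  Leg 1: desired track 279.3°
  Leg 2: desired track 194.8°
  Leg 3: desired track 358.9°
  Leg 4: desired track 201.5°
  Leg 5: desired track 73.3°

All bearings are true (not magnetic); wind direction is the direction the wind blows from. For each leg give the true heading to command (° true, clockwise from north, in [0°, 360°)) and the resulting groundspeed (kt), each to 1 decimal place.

Leg 1: heading=297.8°, groundspeed=99.1 kt
Leg 2: heading=203.4°, groundspeed=154.9 kt
Leg 3: heading=355.4°, groundspeed=79.4 kt
Leg 4: heading=212.1°, groundspeed=151.8 kt
Leg 5: heading=53.5°, groundspeed=108.9 kt

Leg 1: desired track 279.3°; wind correction +18.5° → command heading 297.8°, groundspeed 99.1 kt
Leg 2: desired track 194.8°; wind correction +8.6° → command heading 203.4°, groundspeed 154.9 kt
Leg 3: desired track 358.9°; wind correction -3.5° → command heading 355.4°, groundspeed 79.4 kt
Leg 4: desired track 201.5°; wind correction +10.6° → command heading 212.1°, groundspeed 151.8 kt
Leg 5: desired track 73.3°; wind correction -19.8° → command heading 53.5°, groundspeed 108.9 kt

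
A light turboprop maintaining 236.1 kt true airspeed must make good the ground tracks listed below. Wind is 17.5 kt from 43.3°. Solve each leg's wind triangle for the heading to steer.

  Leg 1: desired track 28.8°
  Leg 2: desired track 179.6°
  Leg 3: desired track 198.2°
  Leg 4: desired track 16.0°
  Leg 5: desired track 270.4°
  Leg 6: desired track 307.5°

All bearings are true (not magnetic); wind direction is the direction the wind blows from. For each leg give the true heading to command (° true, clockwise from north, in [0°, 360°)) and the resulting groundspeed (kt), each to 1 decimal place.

Leg 1: desired track 28.8°; wind correction +1.1° → command heading 29.9°, groundspeed 219.1 kt
Leg 2: desired track 179.6°; wind correction -2.9° → command heading 176.7°, groundspeed 248.4 kt
Leg 3: desired track 198.2°; wind correction -1.8° → command heading 196.4°, groundspeed 251.8 kt
Leg 4: desired track 16.0°; wind correction +1.9° → command heading 17.9°, groundspeed 220.4 kt
Leg 5: desired track 270.4°; wind correction +3.1° → command heading 273.5°, groundspeed 247.7 kt
Leg 6: desired track 307.5°; wind correction +4.2° → command heading 311.7°, groundspeed 237.2 kt

Leg 1: heading=29.9°, groundspeed=219.1 kt
Leg 2: heading=176.7°, groundspeed=248.4 kt
Leg 3: heading=196.4°, groundspeed=251.8 kt
Leg 4: heading=17.9°, groundspeed=220.4 kt
Leg 5: heading=273.5°, groundspeed=247.7 kt
Leg 6: heading=311.7°, groundspeed=237.2 kt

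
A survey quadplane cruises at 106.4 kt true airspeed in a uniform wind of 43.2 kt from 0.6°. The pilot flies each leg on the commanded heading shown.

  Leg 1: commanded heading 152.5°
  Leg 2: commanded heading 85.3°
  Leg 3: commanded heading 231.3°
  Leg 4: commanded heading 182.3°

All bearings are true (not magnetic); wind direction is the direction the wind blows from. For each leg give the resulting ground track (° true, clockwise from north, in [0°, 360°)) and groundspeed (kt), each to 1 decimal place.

Leg 1: heading 152.5°; drift +8.0° → track 160.5°, groundspeed 145.9 kt
Leg 2: heading 85.3°; drift +22.8° → track 108.1°, groundspeed 111.1 kt
Leg 3: heading 231.3°; drift -14.0° → track 217.3°, groundspeed 137.9 kt
Leg 4: heading 182.3°; drift -0.5° → track 181.8°, groundspeed 149.6 kt

Leg 1: track=160.5°, groundspeed=145.9 kt
Leg 2: track=108.1°, groundspeed=111.1 kt
Leg 3: track=217.3°, groundspeed=137.9 kt
Leg 4: track=181.8°, groundspeed=149.6 kt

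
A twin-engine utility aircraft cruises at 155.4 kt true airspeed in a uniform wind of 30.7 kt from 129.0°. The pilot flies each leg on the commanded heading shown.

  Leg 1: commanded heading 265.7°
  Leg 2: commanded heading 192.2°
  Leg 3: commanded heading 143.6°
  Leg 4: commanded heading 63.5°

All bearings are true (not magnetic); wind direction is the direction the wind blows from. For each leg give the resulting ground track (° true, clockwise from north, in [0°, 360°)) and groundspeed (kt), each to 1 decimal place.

Leg 1: heading 265.7°; drift +6.8° → track 272.5°, groundspeed 179.0 kt
Leg 2: heading 192.2°; drift +11.0° → track 203.2°, groundspeed 144.2 kt
Leg 3: heading 143.6°; drift +3.5° → track 147.1°, groundspeed 125.9 kt
Leg 4: heading 63.5°; drift -11.1° → track 52.4°, groundspeed 145.4 kt

Leg 1: track=272.5°, groundspeed=179.0 kt
Leg 2: track=203.2°, groundspeed=144.2 kt
Leg 3: track=147.1°, groundspeed=125.9 kt
Leg 4: track=52.4°, groundspeed=145.4 kt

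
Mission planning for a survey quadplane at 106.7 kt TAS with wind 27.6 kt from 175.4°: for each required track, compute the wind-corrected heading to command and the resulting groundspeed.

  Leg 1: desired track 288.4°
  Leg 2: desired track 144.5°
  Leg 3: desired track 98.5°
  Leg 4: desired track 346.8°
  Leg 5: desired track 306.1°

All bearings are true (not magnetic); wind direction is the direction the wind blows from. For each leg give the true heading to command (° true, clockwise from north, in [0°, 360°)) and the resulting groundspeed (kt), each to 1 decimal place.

Leg 1: desired track 288.4°; wind correction -13.8° → command heading 274.6°, groundspeed 114.4 kt
Leg 2: desired track 144.5°; wind correction +7.6° → command heading 152.1°, groundspeed 82.1 kt
Leg 3: desired track 98.5°; wind correction +14.6° → command heading 113.1°, groundspeed 97.0 kt
Leg 4: desired track 346.8°; wind correction -2.2° → command heading 344.6°, groundspeed 133.9 kt
Leg 5: desired track 306.1°; wind correction -11.3° → command heading 294.8°, groundspeed 122.6 kt

Leg 1: heading=274.6°, groundspeed=114.4 kt
Leg 2: heading=152.1°, groundspeed=82.1 kt
Leg 3: heading=113.1°, groundspeed=97.0 kt
Leg 4: heading=344.6°, groundspeed=133.9 kt
Leg 5: heading=294.8°, groundspeed=122.6 kt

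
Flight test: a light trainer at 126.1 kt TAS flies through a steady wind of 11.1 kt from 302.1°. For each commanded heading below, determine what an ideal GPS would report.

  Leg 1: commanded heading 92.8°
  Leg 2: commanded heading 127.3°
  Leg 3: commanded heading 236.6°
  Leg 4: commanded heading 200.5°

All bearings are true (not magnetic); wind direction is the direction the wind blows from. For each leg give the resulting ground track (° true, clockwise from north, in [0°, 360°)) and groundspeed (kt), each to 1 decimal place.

Leg 1: heading 92.8°; drift +2.3° → track 95.1°, groundspeed 135.9 kt
Leg 2: heading 127.3°; drift -0.4° → track 126.9°, groundspeed 137.2 kt
Leg 3: heading 236.6°; drift -4.8° → track 231.8°, groundspeed 121.9 kt
Leg 4: heading 200.5°; drift -4.8° → track 195.7°, groundspeed 128.8 kt

Leg 1: track=95.1°, groundspeed=135.9 kt
Leg 2: track=126.9°, groundspeed=137.2 kt
Leg 3: track=231.8°, groundspeed=121.9 kt
Leg 4: track=195.7°, groundspeed=128.8 kt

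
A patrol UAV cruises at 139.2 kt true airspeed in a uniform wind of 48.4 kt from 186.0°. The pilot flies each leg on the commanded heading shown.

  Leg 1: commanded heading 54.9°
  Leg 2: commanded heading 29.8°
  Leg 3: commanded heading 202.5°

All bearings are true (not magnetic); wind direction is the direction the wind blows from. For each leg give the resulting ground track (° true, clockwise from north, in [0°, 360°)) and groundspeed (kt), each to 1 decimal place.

Leg 1: heading 54.9°; drift -12.0° → track 42.9°, groundspeed 174.9 kt
Leg 2: heading 29.8°; drift -6.1° → track 23.7°, groundspeed 184.5 kt
Leg 3: heading 202.5°; drift +8.4° → track 210.9°, groundspeed 93.8 kt

Leg 1: track=42.9°, groundspeed=174.9 kt
Leg 2: track=23.7°, groundspeed=184.5 kt
Leg 3: track=210.9°, groundspeed=93.8 kt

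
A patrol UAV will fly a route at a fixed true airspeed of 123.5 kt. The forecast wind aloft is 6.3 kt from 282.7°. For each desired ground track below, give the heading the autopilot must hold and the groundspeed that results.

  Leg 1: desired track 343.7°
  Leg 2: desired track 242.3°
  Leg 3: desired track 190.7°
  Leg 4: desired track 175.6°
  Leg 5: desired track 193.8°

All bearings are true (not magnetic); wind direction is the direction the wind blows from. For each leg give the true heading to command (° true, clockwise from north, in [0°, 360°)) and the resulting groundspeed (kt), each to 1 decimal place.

Leg 1: heading=341.1°, groundspeed=120.3 kt
Leg 2: heading=244.2°, groundspeed=118.6 kt
Leg 3: heading=193.6°, groundspeed=123.6 kt
Leg 4: heading=178.4°, groundspeed=125.2 kt
Leg 5: heading=196.7°, groundspeed=123.2 kt

Leg 1: desired track 343.7°; wind correction -2.6° → command heading 341.1°, groundspeed 120.3 kt
Leg 2: desired track 242.3°; wind correction +1.9° → command heading 244.2°, groundspeed 118.6 kt
Leg 3: desired track 190.7°; wind correction +2.9° → command heading 193.6°, groundspeed 123.6 kt
Leg 4: desired track 175.6°; wind correction +2.8° → command heading 178.4°, groundspeed 125.2 kt
Leg 5: desired track 193.8°; wind correction +2.9° → command heading 196.7°, groundspeed 123.2 kt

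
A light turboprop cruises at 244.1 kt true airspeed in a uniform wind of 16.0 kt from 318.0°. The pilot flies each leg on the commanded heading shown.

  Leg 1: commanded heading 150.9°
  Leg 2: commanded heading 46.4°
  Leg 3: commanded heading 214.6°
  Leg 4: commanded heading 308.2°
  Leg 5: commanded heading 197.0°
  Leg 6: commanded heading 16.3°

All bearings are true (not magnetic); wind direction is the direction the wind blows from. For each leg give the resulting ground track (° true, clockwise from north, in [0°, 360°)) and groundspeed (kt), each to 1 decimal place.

Leg 1: track=150.1°, groundspeed=259.7 kt
Leg 2: track=50.2°, groundspeed=244.2 kt
Leg 3: track=211.0°, groundspeed=248.3 kt
Leg 4: track=307.5°, groundspeed=228.3 kt
Leg 5: track=193.9°, groundspeed=252.7 kt
Leg 6: track=19.6°, groundspeed=236.1 kt

Leg 1: heading 150.9°; drift -0.8° → track 150.1°, groundspeed 259.7 kt
Leg 2: heading 46.4°; drift +3.8° → track 50.2°, groundspeed 244.2 kt
Leg 3: heading 214.6°; drift -3.6° → track 211.0°, groundspeed 248.3 kt
Leg 4: heading 308.2°; drift -0.7° → track 307.5°, groundspeed 228.3 kt
Leg 5: heading 197.0°; drift -3.1° → track 193.9°, groundspeed 252.7 kt
Leg 6: heading 16.3°; drift +3.3° → track 19.6°, groundspeed 236.1 kt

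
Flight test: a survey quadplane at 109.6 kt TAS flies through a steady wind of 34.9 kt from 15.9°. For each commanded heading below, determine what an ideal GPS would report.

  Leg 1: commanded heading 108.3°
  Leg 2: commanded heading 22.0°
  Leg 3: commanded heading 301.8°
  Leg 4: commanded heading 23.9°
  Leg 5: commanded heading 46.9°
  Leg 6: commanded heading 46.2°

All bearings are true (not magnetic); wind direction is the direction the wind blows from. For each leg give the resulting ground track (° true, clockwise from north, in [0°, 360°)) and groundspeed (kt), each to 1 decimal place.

Leg 1: heading 108.3°; drift +17.4° → track 125.7°, groundspeed 116.4 kt
Leg 2: heading 22.0°; drift +2.8° → track 24.8°, groundspeed 75.0 kt
Leg 3: heading 301.8°; drift -18.5° → track 283.3°, groundspeed 105.5 kt
Leg 4: heading 23.9°; drift +3.7° → track 27.6°, groundspeed 75.2 kt
Leg 5: heading 46.9°; drift +12.7° → track 59.6°, groundspeed 81.7 kt
Leg 6: heading 46.2°; drift +12.5° → track 58.7°, groundspeed 81.4 kt

Leg 1: track=125.7°, groundspeed=116.4 kt
Leg 2: track=24.8°, groundspeed=75.0 kt
Leg 3: track=283.3°, groundspeed=105.5 kt
Leg 4: track=27.6°, groundspeed=75.2 kt
Leg 5: track=59.6°, groundspeed=81.7 kt
Leg 6: track=58.7°, groundspeed=81.4 kt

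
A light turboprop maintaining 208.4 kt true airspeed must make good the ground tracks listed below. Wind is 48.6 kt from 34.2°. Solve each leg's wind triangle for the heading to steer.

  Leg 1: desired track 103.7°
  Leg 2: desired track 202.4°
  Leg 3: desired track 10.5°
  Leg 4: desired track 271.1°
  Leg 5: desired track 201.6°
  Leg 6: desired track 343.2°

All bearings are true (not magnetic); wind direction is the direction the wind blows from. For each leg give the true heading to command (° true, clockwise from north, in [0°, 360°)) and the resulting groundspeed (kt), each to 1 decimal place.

Leg 1: desired track 103.7°; wind correction -12.6° → command heading 91.1°, groundspeed 186.3 kt
Leg 2: desired track 202.4°; wind correction -2.7° → command heading 199.7°, groundspeed 255.7 kt
Leg 3: desired track 10.5°; wind correction +5.4° → command heading 15.9°, groundspeed 163.0 kt
Leg 4: desired track 271.1°; wind correction +11.3° → command heading 282.4°, groundspeed 230.9 kt
Leg 5: desired track 201.6°; wind correction -2.9° → command heading 198.7°, groundspeed 255.6 kt
Leg 6: desired track 343.2°; wind correction +10.4° → command heading 353.6°, groundspeed 174.4 kt

Leg 1: heading=91.1°, groundspeed=186.3 kt
Leg 2: heading=199.7°, groundspeed=255.7 kt
Leg 3: heading=15.9°, groundspeed=163.0 kt
Leg 4: heading=282.4°, groundspeed=230.9 kt
Leg 5: heading=198.7°, groundspeed=255.6 kt
Leg 6: heading=353.6°, groundspeed=174.4 kt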